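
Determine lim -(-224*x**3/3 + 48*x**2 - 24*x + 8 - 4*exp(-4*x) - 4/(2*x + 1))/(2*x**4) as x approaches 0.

Substitution gives 0/0 (the numerator vanishes to order 4).
Expand each term to order x^4: the coefficient of x^4 in -4·1/(1 + 2x) is -64 and in -4·e^(-4x) is -128/3.
Lower-order terms cancel with the polynomial part, so the numerator is (-320/3)·x^4 + o(x^4), and the limit is (-320/3)/(-2) = 160/3.

160/3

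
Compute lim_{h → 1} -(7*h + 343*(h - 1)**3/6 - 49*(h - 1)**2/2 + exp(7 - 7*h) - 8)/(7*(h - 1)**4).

-343/24

Direct substitution gives 0/0.
Apply L'Hôpital: lim (-49*h + 343*(h - 1)^2/2 - 7*e^(7 - 7*h) + 56)/(-28*(h - 1)^3), still 0/0.
Apply L'Hôpital: lim (343*h + 49*e^(7 - 7*h) - 392)/(-84*(h - 1)^2), still 0/0.
Apply L'Hôpital: lim (343 - 343*e^(7 - 7*h))/(168 - 168*h), still 0/0.
After 4 applications of L'Hôpital's rule the quotient is (2401*e^(7 - 7*h))/(-168); substituting h = 1 gives -343/24.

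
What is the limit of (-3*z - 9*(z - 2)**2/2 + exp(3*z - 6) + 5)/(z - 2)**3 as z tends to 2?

Direct substitution gives 0/0.
Apply L'Hôpital: lim (-9*z + 3*e^(3*z - 6) + 15)/(3*(z - 2)^2), still 0/0.
Apply L'Hôpital: lim (9*e^(3*z - 6) - 9)/(6*z - 12), still 0/0.
After 3 applications of L'Hôpital's rule the quotient is (27*e^(3*z - 6))/(6); substituting z = 2 gives 9/2.

9/2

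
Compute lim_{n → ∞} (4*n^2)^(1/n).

Base → ∞ and exponent → 0: an ∞^0 form.
Take logs: (1/n)·ln(4·n^2) = (ln 4 + 2·ln n)/n → 0.
So the limit is e^0 = 1.

1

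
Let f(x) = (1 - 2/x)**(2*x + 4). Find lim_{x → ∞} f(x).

e^(-4)

Let L be the limit and take ln: ln L = lim (2x + 4)·ln(1 - 2/x) = lim (2x + 4)·(-2/x + O(1/x²)) = -4.
Hence L = e^(-4).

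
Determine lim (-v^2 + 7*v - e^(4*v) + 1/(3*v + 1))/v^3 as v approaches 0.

-113/3

Substitution gives 0/0 (the numerator vanishes to order 3).
Expand each term to order v^3: the coefficient of v^3 in 1/(1 + 3v) is -27 and in −e^(4v) is -32/3.
Lower-order terms cancel with the polynomial part, so the numerator is (-113/3)·v^3 + o(v^3), and the limit is (-113/3)/(1) = -113/3.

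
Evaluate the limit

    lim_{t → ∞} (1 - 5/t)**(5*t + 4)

e^(-25)

Let L be the limit and take ln: ln L = lim (5t + 4)·ln(1 - 5/t) = lim (5t + 4)·(-5/t + O(1/t²)) = -25.
Hence L = e^(-25).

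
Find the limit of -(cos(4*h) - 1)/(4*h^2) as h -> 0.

2

Direct substitution gives 0/0.
Apply L'Hôpital: lim (-4*sin(4*h))/(-8*h), still 0/0.
After 2 applications of L'Hôpital's rule the quotient is (-16*cos(4*h))/(-8); substituting h = 0 gives 2.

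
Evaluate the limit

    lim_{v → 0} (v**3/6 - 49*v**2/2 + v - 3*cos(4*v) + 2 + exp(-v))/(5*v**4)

Substitution gives 0/0 (the numerator vanishes to order 4).
Expand each term to order v^4: the coefficient of v^4 in -3·cos(4v) is -32 and in e^(-v) is 1/24.
Lower-order terms cancel with the polynomial part, so the numerator is (-767/24)·v^4 + o(v^4), and the limit is (-767/24)/(5) = -767/120.

-767/120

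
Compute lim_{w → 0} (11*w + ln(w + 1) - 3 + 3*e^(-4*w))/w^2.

Substitution gives 0/0; apply L'Hôpital's rule 2 times.
After differentiating numerator and denominator 2 times the quotient is (48*e^(-4*w) - 1/(w + 1)^2)/(2); at w = 0 this is 47/2.

47/2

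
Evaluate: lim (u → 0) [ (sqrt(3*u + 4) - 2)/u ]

3/4

A 0/0 form; rationalise with √(4 + 3u) + √4. This collapses the numerator to 3u, leaving 3/(√(4 + 3u) + √4) → 3/(2√4) = 3/4.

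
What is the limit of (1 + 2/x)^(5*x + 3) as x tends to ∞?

Write it as [(1 + 2/x)^x]^(5) · (1 + 2/x)^(3). The bracketed term tends to e^(2) and the second factor to 1, so the limit is e^(10).

e^(10)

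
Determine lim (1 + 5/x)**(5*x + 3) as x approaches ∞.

e^(25)

Write it as [(1 + 5/x)^x]^(5) · (1 + 5/x)^(3). The bracketed term tends to e^(5) and the second factor to 1, so the limit is e^(25).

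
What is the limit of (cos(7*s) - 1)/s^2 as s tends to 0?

Direct substitution gives 0/0.
Apply L'Hôpital: lim (-7*sin(7*s))/(2*s), still 0/0.
After 2 applications of L'Hôpital's rule the quotient is (-49*cos(7*s))/(2); substituting s = 0 gives -49/2.

-49/2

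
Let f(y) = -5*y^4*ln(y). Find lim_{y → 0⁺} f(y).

0

This is a 0·(−∞) form. Rewrite as -5·ln(y) / y^(−4) and apply L'Hôpital:
the derivative quotient is -5·(1/y) / (−4·y^(−5)) = (5/4)·y^4 → 0.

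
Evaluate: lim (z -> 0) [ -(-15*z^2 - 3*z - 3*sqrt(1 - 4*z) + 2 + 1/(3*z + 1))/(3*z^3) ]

5

Substitution gives 0/0; apply L'Hôpital's rule 3 times.
After differentiating numerator and denominator 3 times the quotient is (-162/(3*z + 1)^4 + 72/(1 - 4*z)^(5/2))/(-18); at z = 0 this is 5.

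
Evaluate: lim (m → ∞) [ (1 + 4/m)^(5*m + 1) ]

Write it as [(1 + 4/m)^m]^(5) · (1 + 4/m)^(1). The bracketed term tends to e^(4) and the second factor to 1, so the limit is e^(20).

e^(20)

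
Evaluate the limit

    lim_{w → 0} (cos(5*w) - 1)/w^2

Direct substitution gives 0/0.
Apply L'Hôpital: lim (-5*sin(5*w))/(2*w), still 0/0.
After 2 applications of L'Hôpital's rule the quotient is (-25*cos(5*w))/(2); substituting w = 0 gives -25/2.

-25/2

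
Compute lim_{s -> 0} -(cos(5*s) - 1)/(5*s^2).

5/2

Direct substitution gives 0/0.
Apply L'Hôpital: lim (-5*sin(5*s))/(-10*s), still 0/0.
After 2 applications of L'Hôpital's rule the quotient is (-25*cos(5*s))/(-10); substituting s = 0 gives 5/2.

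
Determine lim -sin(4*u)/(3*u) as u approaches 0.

-4/3

Substitution gives 0/0.
Write it as (4/(-3))·sin(4u)/(4u); since sin(θ)/θ → 1, the limit is -4/3.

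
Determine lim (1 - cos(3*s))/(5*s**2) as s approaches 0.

Substitution gives 0/0.
Use (1 − cos u)/u² → 1/2 with u = 3s: the limit is 3²/(2·5) = 9/10.

9/10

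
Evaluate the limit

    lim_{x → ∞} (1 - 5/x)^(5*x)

Let L be the limit and take ln: ln L = lim (5x)·ln(1 - 5/x) = lim (5x)·(-5/x + O(1/x²)) = -25.
Hence L = e^(-25).

e^(-25)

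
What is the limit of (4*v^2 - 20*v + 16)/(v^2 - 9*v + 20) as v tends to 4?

Since v = 4 makes numerator and denominator zero, (v - 4) divides both.
Cancelling it gives (4*v - 4)/(v - 5); now plug in v = 4 to get -12.

-12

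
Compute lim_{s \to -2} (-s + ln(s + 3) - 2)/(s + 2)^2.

Direct substitution gives 0/0.
Apply L'Hôpital: lim (-1 + 1/(s + 3))/(2*s + 4), still 0/0.
After 2 applications of L'Hôpital's rule the quotient is (-1/(s + 3)^2)/(2); substituting s = -2 gives -1/2.

-1/2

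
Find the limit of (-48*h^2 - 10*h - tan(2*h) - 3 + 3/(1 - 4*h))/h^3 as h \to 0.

568/3

Substitution gives 0/0; apply L'Hôpital's rule 3 times.
After differentiating numerator and denominator 3 times the quotient is (-32*tan(2*h)^2/cos(2*h)^2 - 16/cos(2*h)^4 + 1152/(4*h - 1)^4)/(6); at h = 0 this is 568/3.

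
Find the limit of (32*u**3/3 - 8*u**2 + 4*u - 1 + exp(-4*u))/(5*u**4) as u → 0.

Direct substitution gives 0/0.
Apply L'Hôpital: lim (32*u^2 - 16*u + 4 - 4*e^(-4*u))/(20*u^3), still 0/0.
Apply L'Hôpital: lim (64*u - 16 + 16*e^(-4*u))/(60*u^2), still 0/0.
Apply L'Hôpital: lim (64 - 64*e^(-4*u))/(120*u), still 0/0.
After 4 applications of L'Hôpital's rule the quotient is (256*e^(-4*u))/(120); substituting u = 0 gives 32/15.

32/15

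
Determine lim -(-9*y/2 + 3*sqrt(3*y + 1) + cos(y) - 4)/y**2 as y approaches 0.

Substitution gives 0/0 (the numerator vanishes to order 2).
Expand each term to order y^2: the coefficient of y^2 in 3·√(1 + 3y) is -27/8 and in cos(y) is -1/2.
Lower-order terms cancel with the polynomial part, so the numerator is (-31/8)·y^2 + o(y^2), and the limit is (-31/8)/(-1) = 31/8.

31/8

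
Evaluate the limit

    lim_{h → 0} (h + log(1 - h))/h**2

-1/2

Direct substitution gives 0/0.
Apply L'Hôpital: lim (1 - 1/(1 - h))/(2*h), still 0/0.
After 2 applications of L'Hôpital's rule the quotient is (-1/(1 - h)^2)/(2); substituting h = 0 gives -1/2.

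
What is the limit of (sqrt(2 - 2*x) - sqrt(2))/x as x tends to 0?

-√(2)/2

A 0/0 form; rationalise with √(2 - 2x) + √2. This collapses the numerator to -2x, leaving -2/(√(2 - 2x) + √2) → -2/(2√2) = -√(2)/2.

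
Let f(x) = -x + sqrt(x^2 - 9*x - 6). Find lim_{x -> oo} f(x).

-9/2

This has the form ∞ − ∞. Multiply and divide by the conjugate √(x^2 - 9*x - 6) + x.
That gives (-9x - 6) / (√(x^2 - 9*x - 6) + x).
Divide numerator and denominator by x: the limit is -9/(2·1) = -9/2.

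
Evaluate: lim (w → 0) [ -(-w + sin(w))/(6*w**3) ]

Direct substitution gives 0/0.
Apply L'Hôpital: lim (cos(w) - 1)/(-18*w^2), still 0/0.
Apply L'Hôpital: lim (-sin(w))/(-36*w), still 0/0.
After 3 applications of L'Hôpital's rule the quotient is (-cos(w))/(-36); substituting w = 0 gives 1/36.

1/36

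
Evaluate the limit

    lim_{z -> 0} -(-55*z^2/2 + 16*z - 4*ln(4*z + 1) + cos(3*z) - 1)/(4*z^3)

Substitution gives 0/0 (the numerator vanishes to order 3).
Expand each term to order z^3: the coefficient of z^3 in -4·ln(1 + 4z) is -256/3 and in cos(3z) is 0.
Lower-order terms cancel with the polynomial part, so the numerator is (-256/3)·z^3 + o(z^3), and the limit is (-256/3)/(-4) = 64/3.

64/3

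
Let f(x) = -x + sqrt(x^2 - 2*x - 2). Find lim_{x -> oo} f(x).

This has the form ∞ − ∞. Multiply and divide by the conjugate √(x^2 - 2*x - 2) + x.
That gives (-2x - 2) / (√(x^2 - 2*x - 2) + x).
Divide numerator and denominator by x: the limit is -2/(2·1) = -1.

-1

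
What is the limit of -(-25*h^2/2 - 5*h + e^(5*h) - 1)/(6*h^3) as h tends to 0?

Direct substitution gives 0/0.
Apply L'Hôpital: lim (-25*h + 5*e^(5*h) - 5)/(-18*h^2), still 0/0.
Apply L'Hôpital: lim (25*e^(5*h) - 25)/(-36*h), still 0/0.
After 3 applications of L'Hôpital's rule the quotient is (125*e^(5*h))/(-36); substituting h = 0 gives -125/36.

-125/36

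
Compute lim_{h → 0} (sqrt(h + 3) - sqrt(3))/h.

Substitution gives 0/0. Multiply numerator and denominator by the conjugate √(3 + h) + √3.
The numerator becomes (3 + h) − 3 = h, so the expression simplifies to 1/(√(3 + h) + √3).
Letting h → 0 gives 1/(2√3) = √(3)/6.

√(3)/6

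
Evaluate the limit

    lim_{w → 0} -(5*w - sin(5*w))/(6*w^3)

-125/36

Direct substitution gives 0/0.
Apply L'Hôpital: lim (5 - 5*cos(5*w))/(-18*w^2), still 0/0.
Apply L'Hôpital: lim (25*sin(5*w))/(-36*w), still 0/0.
After 3 applications of L'Hôpital's rule the quotient is (125*cos(5*w))/(-36); substituting w = 0 gives -125/36.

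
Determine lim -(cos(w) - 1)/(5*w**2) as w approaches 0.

Direct substitution gives 0/0.
Apply L'Hôpital: lim (-sin(w))/(-10*w), still 0/0.
After 2 applications of L'Hôpital's rule the quotient is (-cos(w))/(-10); substituting w = 0 gives 1/10.

1/10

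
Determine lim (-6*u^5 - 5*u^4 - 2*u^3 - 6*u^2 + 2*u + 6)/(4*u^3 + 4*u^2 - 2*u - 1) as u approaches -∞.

The numerator has higher degree (5 > 3); the quotient behaves like (-6/(4))·u^2 for large |u|.
As u → −∞ this diverges to -∞.

-∞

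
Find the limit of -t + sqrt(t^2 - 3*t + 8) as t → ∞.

-3/2

This has the form ∞ − ∞. Multiply and divide by the conjugate √(t^2 - 3*t + 8) + t.
That gives (-3t + 8) / (√(t^2 - 3*t + 8) + t).
Divide numerator and denominator by t: the limit is -3/(2·1) = -3/2.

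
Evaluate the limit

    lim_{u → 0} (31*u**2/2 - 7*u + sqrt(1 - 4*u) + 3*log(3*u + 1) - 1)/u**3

Substitution gives 0/0; apply L'Hôpital's rule 3 times.
After differentiating numerator and denominator 3 times the quotient is (162/(3*u + 1)^3 - 24/(1 - 4*u)^(5/2))/(6); at u = 0 this is 23.

23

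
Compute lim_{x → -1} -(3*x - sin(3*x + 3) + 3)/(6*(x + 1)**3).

Direct substitution gives 0/0.
Apply L'Hôpital: lim (3 - 3*cos(3*x + 3))/(-18*(x + 1)^2), still 0/0.
Apply L'Hôpital: lim (9*sin(3*x + 3))/(-36*x - 36), still 0/0.
After 3 applications of L'Hôpital's rule the quotient is (27*cos(3*x + 3))/(-36); substituting x = -1 gives -3/4.

-3/4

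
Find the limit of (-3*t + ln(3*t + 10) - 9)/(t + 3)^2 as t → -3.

Direct substitution gives 0/0.
Apply L'Hôpital: lim (-3 + 3/(3*t + 10))/(2*t + 6), still 0/0.
After 2 applications of L'Hôpital's rule the quotient is (-9/(3*t + 10)^2)/(2); substituting t = -3 gives -9/2.

-9/2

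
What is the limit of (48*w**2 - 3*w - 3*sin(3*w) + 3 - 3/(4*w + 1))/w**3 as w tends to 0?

Substitution gives 0/0; apply L'Hôpital's rule 3 times.
After differentiating numerator and denominator 3 times the quotient is (81*cos(3*w) + 1152/(4*w + 1)^4)/(6); at w = 0 this is 411/2.

411/2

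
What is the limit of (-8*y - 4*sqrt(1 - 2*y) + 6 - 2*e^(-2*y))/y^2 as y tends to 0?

-2

Substitution gives 0/0; apply L'Hôpital's rule 2 times.
After differentiating numerator and denominator 2 times the quotient is (-8*e^(-2*y) + 4/(1 - 2*y)^(3/2))/(2); at y = 0 this is -2.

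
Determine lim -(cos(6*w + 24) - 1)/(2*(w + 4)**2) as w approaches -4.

Direct substitution gives 0/0.
Apply L'Hôpital: lim (-6*sin(6*w + 24))/(-4*w - 16), still 0/0.
After 2 applications of L'Hôpital's rule the quotient is (-36*cos(6*w + 24))/(-4); substituting w = -4 gives 9.

9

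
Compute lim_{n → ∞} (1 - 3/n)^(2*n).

e^(-6)

Let L be the limit and take ln: ln L = lim (2n)·ln(1 - 3/n) = lim (2n)·(-3/n + O(1/n²)) = -6.
Hence L = e^(-6).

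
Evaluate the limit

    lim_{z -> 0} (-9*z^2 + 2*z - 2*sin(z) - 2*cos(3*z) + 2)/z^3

1/3

Substitution gives 0/0 (the numerator vanishes to order 3).
Expand each term to order z^3: the coefficient of z^3 in -2·sin(z) is 1/3 and in -2·cos(3z) is 0.
Lower-order terms cancel with the polynomial part, so the numerator is (1/3)·z^3 + o(z^3), and the limit is (1/3)/(1) = 1/3.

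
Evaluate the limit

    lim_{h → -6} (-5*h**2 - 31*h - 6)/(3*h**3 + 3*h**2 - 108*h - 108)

29/180

Since h = -6 makes numerator and denominator zero, (h + 6) divides both.
Cancelling it gives (-5*h - 1)/(3*h^2 - 15*h - 18); now plug in h = -6 to get 29/180.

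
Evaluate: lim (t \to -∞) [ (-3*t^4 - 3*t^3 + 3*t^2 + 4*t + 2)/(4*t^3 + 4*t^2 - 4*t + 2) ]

∞

The numerator has higher degree (4 > 3); the quotient behaves like (-3/(4))·t^1 for large |t|.
As t → −∞ this diverges to ∞.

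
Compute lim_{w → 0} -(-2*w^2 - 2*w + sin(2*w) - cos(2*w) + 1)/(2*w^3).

2/3

Substitution gives 0/0 (the numerator vanishes to order 3).
Expand each term to order w^3: the coefficient of w^3 in sin(2w) is -4/3 and in −cos(2w) is 0.
Lower-order terms cancel with the polynomial part, so the numerator is (-4/3)·w^3 + o(w^3), and the limit is (-4/3)/(-2) = 2/3.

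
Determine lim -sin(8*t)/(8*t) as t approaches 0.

-1

Substitution gives 0/0.
Write it as (8/(-8))·sin(8t)/(8t); since sin(u)/u → 1, the limit is -1.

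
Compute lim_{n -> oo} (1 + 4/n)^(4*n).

The base → 1 and the exponent → ∞: a 1^∞ form.
Take logarithms: (4n)·ln(1 + 4/n). Since ln(1+u) ~ u for small u, this behaves like (4n)·(4/n) → 16.
So the limit is e^(16).

e^(16)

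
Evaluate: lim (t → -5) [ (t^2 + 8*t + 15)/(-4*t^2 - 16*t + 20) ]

-1/12

At t = -5 both the top and bottom vanish — a removable singularity. Factoring out (t + 5) from each leaves (t + 3)/(4 - 4*t), which at t = -5 equals -1/12.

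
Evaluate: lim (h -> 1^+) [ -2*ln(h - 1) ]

As h → 1⁺, h - 1 → 0⁺ and ln(h - 1) → −∞.
Multiplying by -2 gives ∞.

∞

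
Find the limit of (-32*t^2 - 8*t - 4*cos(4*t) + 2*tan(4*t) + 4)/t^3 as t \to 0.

128/3

Substitution gives 0/0 (the numerator vanishes to order 3).
Expand each term to order t^3: the coefficient of t^3 in 2·tan(4t) is 128/3 and in -4·cos(4t) is 0.
Lower-order terms cancel with the polynomial part, so the numerator is (128/3)·t^3 + o(t^3), and the limit is (128/3)/(1) = 128/3.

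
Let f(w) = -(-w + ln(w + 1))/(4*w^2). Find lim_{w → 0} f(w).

Direct substitution gives 0/0.
Apply L'Hôpital: lim (-1 + 1/(w + 1))/(-8*w), still 0/0.
After 2 applications of L'Hôpital's rule the quotient is (-1/(w + 1)^2)/(-8); substituting w = 0 gives 1/8.

1/8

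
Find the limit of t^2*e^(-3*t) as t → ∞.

Write as t^2/e^{3t}, an ∞/∞ form.
Exponential growth dominates any polynomial, so repeated L'Hôpital (or the standard result) gives 0.

0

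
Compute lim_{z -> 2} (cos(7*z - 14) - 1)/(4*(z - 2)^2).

-49/8

Direct substitution gives 0/0.
Apply L'Hôpital: lim (-7*sin(7*z - 14))/(8*z - 16), still 0/0.
After 2 applications of L'Hôpital's rule the quotient is (-49*cos(7*z - 14))/(8); substituting z = 2 gives -49/8.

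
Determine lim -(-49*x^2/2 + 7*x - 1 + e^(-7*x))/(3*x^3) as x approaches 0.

Direct substitution gives 0/0.
Apply L'Hôpital: lim (-49*x + 7 - 7*e^(-7*x))/(-9*x^2), still 0/0.
Apply L'Hôpital: lim (-49 + 49*e^(-7*x))/(-18*x), still 0/0.
After 3 applications of L'Hôpital's rule the quotient is (-343*e^(-7*x))/(-18); substituting x = 0 gives 343/18.

343/18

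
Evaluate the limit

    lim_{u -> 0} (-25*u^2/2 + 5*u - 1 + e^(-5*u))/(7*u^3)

Direct substitution gives 0/0.
Apply L'Hôpital: lim (-25*u + 5 - 5*e^(-5*u))/(21*u^2), still 0/0.
Apply L'Hôpital: lim (-25 + 25*e^(-5*u))/(42*u), still 0/0.
After 3 applications of L'Hôpital's rule the quotient is (-125*e^(-5*u))/(42); substituting u = 0 gives -125/42.

-125/42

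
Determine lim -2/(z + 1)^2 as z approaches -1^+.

As z → -1⁺, (z + 1) → 0⁺, so (z + 1)^2 → 0⁺ and -2/(z + 1)^2 → -∞.

-∞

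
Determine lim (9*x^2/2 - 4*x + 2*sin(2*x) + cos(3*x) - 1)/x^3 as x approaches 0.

-8/3

Substitution gives 0/0; apply L'Hôpital's rule 3 times.
After differentiating numerator and denominator 3 times the quotient is (27*sin(3*x) - 16*cos(2*x))/(6); at x = 0 this is -8/3.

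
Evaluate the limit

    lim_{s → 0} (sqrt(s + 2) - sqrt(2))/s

Substitution gives 0/0. Multiply numerator and denominator by the conjugate √(2 + s) + √2.
The numerator becomes (2 + s) − 2 = s, so the expression simplifies to 1/(√(2 + s) + √2).
Letting s → 0 gives 1/(2√2) = √(2)/4.

√(2)/4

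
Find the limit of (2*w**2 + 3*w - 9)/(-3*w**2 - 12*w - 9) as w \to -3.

Since w = -3 makes numerator and denominator zero, (w + 3) divides both.
Cancelling it gives (2*w - 3)/(-3*w - 3); now plug in w = -3 to get -3/2.

-3/2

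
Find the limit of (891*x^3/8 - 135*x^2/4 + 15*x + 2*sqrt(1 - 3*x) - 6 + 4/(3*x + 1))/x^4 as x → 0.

Substitution gives 0/0; apply L'Hôpital's rule 4 times.
After differentiating numerator and denominator 4 times the quotient is (7776/(3*x + 1)^5 - 1215/(8*(1 - 3*x)^(7/2)))/(24); at x = 0 this is 20331/64.

20331/64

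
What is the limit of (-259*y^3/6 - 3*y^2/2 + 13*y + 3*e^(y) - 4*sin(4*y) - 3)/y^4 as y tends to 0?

Substitution gives 0/0 (the numerator vanishes to order 4).
Expand each term to order y^4: the coefficient of y^4 in -4·sin(4y) is 0 and in 3·e^(y) is 1/8.
Lower-order terms cancel with the polynomial part, so the numerator is (1/8)·y^4 + o(y^4), and the limit is (1/8)/(1) = 1/8.

1/8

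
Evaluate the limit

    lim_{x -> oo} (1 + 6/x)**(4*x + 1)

e^(24)

The base → 1 and the exponent → ∞: a 1^∞ form.
Take logarithms: (4x + 1)·ln(1 + 6/x). Since ln(1+u) ~ u for small u, this behaves like (4x)·(6/x) → 24.
So the limit is e^(24).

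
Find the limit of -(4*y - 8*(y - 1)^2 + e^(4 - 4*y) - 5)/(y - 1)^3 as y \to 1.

32/3

Direct substitution gives 0/0.
Apply L'Hôpital: lim (-16*y - 4*e^(4 - 4*y) + 20)/(-3*(y - 1)^2), still 0/0.
Apply L'Hôpital: lim (16*e^(4 - 4*y) - 16)/(6 - 6*y), still 0/0.
After 3 applications of L'Hôpital's rule the quotient is (-64*e^(4 - 4*y))/(-6); substituting y = 1 gives 32/3.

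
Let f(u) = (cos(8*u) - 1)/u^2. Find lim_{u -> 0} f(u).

-32

Direct substitution gives 0/0.
Apply L'Hôpital: lim (-8*sin(8*u))/(2*u), still 0/0.
After 2 applications of L'Hôpital's rule the quotient is (-64*cos(8*u))/(2); substituting u = 0 gives -32.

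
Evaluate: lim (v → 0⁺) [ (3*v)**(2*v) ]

Base → 0⁺ and exponent → 0⁺: a 0^0 form.
Take logs: 2v·ln(3v). This is 0·(−∞); rewriting as ln(3v)/(1/(2v)) and applying L'Hôpital gives 0.
Hence the limit is e^0 = 1.

1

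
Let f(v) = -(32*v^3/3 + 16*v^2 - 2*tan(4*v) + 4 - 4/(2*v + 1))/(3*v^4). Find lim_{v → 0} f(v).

64/3

Substitution gives 0/0 (the numerator vanishes to order 4).
Expand each term to order v^4: the coefficient of v^4 in -2·tan(4v) is 0 and in -4·1/(1 + 2v) is -64.
Lower-order terms cancel with the polynomial part, so the numerator is (-64)·v^4 + o(v^4), and the limit is (-64)/(-3) = 64/3.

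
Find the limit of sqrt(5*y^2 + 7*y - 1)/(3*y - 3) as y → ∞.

For large |y|, √(5*y^2 + 7*y - 1) ≈ √5·|y| and the denominator ≈ 3y.
Since y → +∞, |y| = y, giving √5/(3) = √(5)/3.

√(5)/3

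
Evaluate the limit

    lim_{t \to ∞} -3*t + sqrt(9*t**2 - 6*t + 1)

-1

An ∞ − ∞ form. Rationalising with the conjugate, the difference becomes (-6t + 1) / (√(9*t^2 - 6*t + 1) + 3t).
For large t the denominator behaves like 2·3t, so the quotient tends to -6/6 = -1.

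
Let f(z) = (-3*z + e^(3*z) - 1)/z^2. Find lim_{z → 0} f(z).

Direct substitution gives 0/0.
Apply L'Hôpital: lim (3*e^(3*z) - 3)/(2*z), still 0/0.
After 2 applications of L'Hôpital's rule the quotient is (9*e^(3*z))/(2); substituting z = 0 gives 9/2.

9/2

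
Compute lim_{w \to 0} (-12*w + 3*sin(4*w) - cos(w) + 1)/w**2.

1/2

Substitution gives 0/0; apply L'Hôpital's rule 2 times.
After differentiating numerator and denominator 2 times the quotient is (-48*sin(4*w) + cos(w))/(2); at w = 0 this is 1/2.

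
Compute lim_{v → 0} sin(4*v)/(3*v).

4/3

Substitution gives 0/0.
Write it as (4/3)·sin(4v)/(4v); since sin(u)/u → 1, the limit is 4/3.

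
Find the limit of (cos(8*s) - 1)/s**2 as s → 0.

Direct substitution gives 0/0.
Apply L'Hôpital: lim (-8*sin(8*s))/(2*s), still 0/0.
After 2 applications of L'Hôpital's rule the quotient is (-64*cos(8*s))/(2); substituting s = 0 gives -32.

-32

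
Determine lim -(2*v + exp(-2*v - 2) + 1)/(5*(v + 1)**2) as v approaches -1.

-2/5

Direct substitution gives 0/0.
Apply L'Hôpital: lim (2 - 2*e^(-2*v - 2))/(-10*v - 10), still 0/0.
After 2 applications of L'Hôpital's rule the quotient is (4*e^(-2*v - 2))/(-10); substituting v = -1 gives -2/5.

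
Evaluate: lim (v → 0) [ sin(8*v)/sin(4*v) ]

2

Substitution gives 0/0.
Divide numerator and denominator by v: sin(8v)/v → 8 and sin(4v)/v → 4, so the limit is 1·8/4 = 2.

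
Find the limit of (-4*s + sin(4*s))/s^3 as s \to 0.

-32/3

Direct substitution gives 0/0.
Apply L'Hôpital: lim (4*cos(4*s) - 4)/(3*s^2), still 0/0.
Apply L'Hôpital: lim (-16*sin(4*s))/(6*s), still 0/0.
After 3 applications of L'Hôpital's rule the quotient is (-64*cos(4*s))/(6); substituting s = 0 gives -32/3.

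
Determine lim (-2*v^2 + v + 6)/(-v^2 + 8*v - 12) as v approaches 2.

-7/4

Since v = 2 makes numerator and denominator zero, (v - 2) divides both.
Cancelling it gives (-2*v - 3)/(6 - v); now plug in v = 2 to get -7/4.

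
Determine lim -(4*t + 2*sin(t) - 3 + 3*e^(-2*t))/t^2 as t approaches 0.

-6

Substitution gives 0/0; apply L'Hôpital's rule 2 times.
After differentiating numerator and denominator 2 times the quotient is (-2*sin(t) + 12*e^(-2*t))/(-2); at t = 0 this is -6.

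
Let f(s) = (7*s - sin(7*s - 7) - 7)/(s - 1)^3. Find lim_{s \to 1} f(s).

343/6

Direct substitution gives 0/0.
Apply L'Hôpital: lim (7 - 7*cos(7*s - 7))/(3*(s - 1)^2), still 0/0.
Apply L'Hôpital: lim (49*sin(7*s - 7))/(6*s - 6), still 0/0.
After 3 applications of L'Hôpital's rule the quotient is (343*cos(7*s - 7))/(6); substituting s = 1 gives 343/6.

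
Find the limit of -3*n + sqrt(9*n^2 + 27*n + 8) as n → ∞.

9/2

An ∞ − ∞ form. Rationalising with the conjugate, the difference becomes (27n + 8) / (√(9*n^2 + 27*n + 8) + 3n).
For large n the denominator behaves like 2·3n, so the quotient tends to 27/6 = 9/2.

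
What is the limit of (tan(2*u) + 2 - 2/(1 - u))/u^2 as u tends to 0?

-2

Substitution gives 0/0 (the numerator vanishes to order 2).
Expand each term to order u^2: the coefficient of u^2 in tan(2u) is 0 and in -2·1/(1 - u) is -2.
Lower-order terms cancel with the polynomial part, so the numerator is (-2)·u^2 + o(u^2), and the limit is (-2)/(1) = -2.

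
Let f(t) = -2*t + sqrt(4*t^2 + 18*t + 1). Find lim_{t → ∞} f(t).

9/2

An ∞ − ∞ form. Rationalising with the conjugate, the difference becomes (18t + 1) / (√(4*t^2 + 18*t + 1) + 2t).
For large t the denominator behaves like 2·2t, so the quotient tends to 18/4 = 9/2.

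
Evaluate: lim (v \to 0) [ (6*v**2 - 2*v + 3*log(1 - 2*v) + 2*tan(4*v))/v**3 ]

Substitution gives 0/0; apply L'Hôpital's rule 3 times.
After differentiating numerator and denominator 3 times the quotient is (768*tan(4*v)^2/cos(4*v)^2 + 256/cos(4*v)^2 + 48/(2*v - 1)^3)/(6); at v = 0 this is 104/3.

104/3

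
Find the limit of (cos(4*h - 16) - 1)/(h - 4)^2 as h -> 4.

Direct substitution gives 0/0.
Apply L'Hôpital: lim (-4*sin(4*h - 16))/(2*h - 8), still 0/0.
After 2 applications of L'Hôpital's rule the quotient is (-16*cos(4*h - 16))/(2); substituting h = 4 gives -8.

-8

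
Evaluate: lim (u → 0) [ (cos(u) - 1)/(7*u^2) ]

-1/14

Direct substitution gives 0/0.
Apply L'Hôpital: lim (-sin(u))/(14*u), still 0/0.
After 2 applications of L'Hôpital's rule the quotient is (-cos(u))/(14); substituting u = 0 gives -1/14.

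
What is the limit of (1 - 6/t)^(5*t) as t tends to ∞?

e^(-30)

Let L be the limit and take ln: ln L = lim (5t)·ln(1 - 6/t) = lim (5t)·(-6/t + O(1/t²)) = -30.
Hence L = e^(-30).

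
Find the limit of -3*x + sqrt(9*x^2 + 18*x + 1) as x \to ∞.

This has the form ∞ − ∞. Multiply and divide by the conjugate √(9*x^2 + 18*x + 1) + 3x.
That gives (18x + 1) / (√(9*x^2 + 18*x + 1) + 3x).
Divide numerator and denominator by x: the limit is 18/(2·3) = 3.

3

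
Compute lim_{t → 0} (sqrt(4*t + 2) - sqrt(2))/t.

√(2)

Substitution gives 0/0. Multiply numerator and denominator by the conjugate √(2 + 4t) + √2.
The numerator becomes (2 + 4t) − 2 = 4t, so the expression simplifies to 4/(√(2 + 4t) + √2).
Letting t → 0 gives 4/(2√2) = √(2).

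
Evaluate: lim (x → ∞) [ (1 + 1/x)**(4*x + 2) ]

e^(4)

Write it as [(1 + 1/x)^x]^(4) · (1 + 1/x)^(2). The bracketed term tends to e^(1) and the second factor to 1, so the limit is e^(4).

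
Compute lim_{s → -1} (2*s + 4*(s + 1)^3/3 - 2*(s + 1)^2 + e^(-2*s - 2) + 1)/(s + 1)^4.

Direct substitution gives 0/0.
Apply L'Hôpital: lim (-4*s + 4*(s + 1)^2 - 2*e^(-2*s - 2) - 2)/(4*(s + 1)^3), still 0/0.
Apply L'Hôpital: lim (8*s + 4*e^(-2*s - 2) + 4)/(12*(s + 1)^2), still 0/0.
Apply L'Hôpital: lim (8 - 8*e^(-2*s - 2))/(24*s + 24), still 0/0.
After 4 applications of L'Hôpital's rule the quotient is (16*e^(-2*s - 2))/(24); substituting s = -1 gives 2/3.

2/3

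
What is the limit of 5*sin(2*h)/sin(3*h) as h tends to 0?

Substitution gives 0/0.
Divide numerator and denominator by h: sin(2h)/h → 2 and sin(3h)/h → 3, so the limit is 5·2/3 = 10/3.

10/3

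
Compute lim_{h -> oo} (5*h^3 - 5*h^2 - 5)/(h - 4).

The numerator has higher degree (3 > 1); the quotient behaves like (5/(1))·h^2 for large |h|.
As h → +∞ this diverges to ∞.

∞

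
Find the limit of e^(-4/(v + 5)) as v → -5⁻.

∞

As v → -5⁻, -4/(v + 5) → +∞, so e^(-4/(v + 5)) → ∞.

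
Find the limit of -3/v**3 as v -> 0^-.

As v → 0⁻, (v) → 0⁻, so (v)^3 → 0⁻ and -3/(v)^3 → ∞.

∞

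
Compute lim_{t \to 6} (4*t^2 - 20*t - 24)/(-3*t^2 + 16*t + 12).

-7/5

At t = 6 both the top and bottom vanish — a removable singularity. Factoring out (t - 6) from each leaves (4*t + 4)/(-3*t - 2), which at t = 6 equals -7/5.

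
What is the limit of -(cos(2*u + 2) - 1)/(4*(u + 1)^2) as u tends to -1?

Direct substitution gives 0/0.
Apply L'Hôpital: lim (-2*sin(2*u + 2))/(-8*u - 8), still 0/0.
After 2 applications of L'Hôpital's rule the quotient is (-4*cos(2*u + 2))/(-8); substituting u = -1 gives 1/2.

1/2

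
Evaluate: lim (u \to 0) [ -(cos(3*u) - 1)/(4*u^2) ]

Direct substitution gives 0/0.
Apply L'Hôpital: lim (-3*sin(3*u))/(-8*u), still 0/0.
After 2 applications of L'Hôpital's rule the quotient is (-9*cos(3*u))/(-8); substituting u = 0 gives 9/8.

9/8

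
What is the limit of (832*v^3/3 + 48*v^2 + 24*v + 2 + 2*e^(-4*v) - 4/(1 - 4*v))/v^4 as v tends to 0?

-3008/3

Substitution gives 0/0; apply L'Hôpital's rule 4 times.
After differentiating numerator and denominator 4 times the quotient is (512*e^(-4*v) + 24576/(4*v - 1)^5)/(24); at v = 0 this is -3008/3.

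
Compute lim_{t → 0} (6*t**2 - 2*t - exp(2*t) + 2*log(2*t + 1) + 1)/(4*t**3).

1

Substitution gives 0/0; apply L'Hôpital's rule 3 times.
After differentiating numerator and denominator 3 times the quotient is (-8*e^(2*t) + 32/(2*t + 1)^3)/(24); at t = 0 this is 1.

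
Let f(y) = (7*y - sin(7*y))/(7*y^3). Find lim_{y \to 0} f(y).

49/6

Direct substitution gives 0/0.
Apply L'Hôpital: lim (7 - 7*cos(7*y))/(21*y^2), still 0/0.
Apply L'Hôpital: lim (49*sin(7*y))/(42*y), still 0/0.
After 3 applications of L'Hôpital's rule the quotient is (343*cos(7*y))/(42); substituting y = 0 gives 49/6.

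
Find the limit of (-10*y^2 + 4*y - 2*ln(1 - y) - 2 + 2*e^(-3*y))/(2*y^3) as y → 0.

-25/6

Substitution gives 0/0; apply L'Hôpital's rule 3 times.
After differentiating numerator and denominator 3 times the quotient is (-54*e^(-3*y) - 4/(y - 1)^3)/(12); at y = 0 this is -25/6.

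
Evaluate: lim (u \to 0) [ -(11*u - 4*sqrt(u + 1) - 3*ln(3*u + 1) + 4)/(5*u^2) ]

-14/5

Substitution gives 0/0 (the numerator vanishes to order 2).
Expand each term to order u^2: the coefficient of u^2 in -4·√(1 + u) is 1/2 and in -3·ln(1 + 3u) is 27/2.
Lower-order terms cancel with the polynomial part, so the numerator is (14)·u^2 + o(u^2), and the limit is (14)/(-5) = -14/5.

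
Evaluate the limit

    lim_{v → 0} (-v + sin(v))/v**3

-1/6

Direct substitution gives 0/0.
Apply L'Hôpital: lim (cos(v) - 1)/(3*v^2), still 0/0.
Apply L'Hôpital: lim (-sin(v))/(6*v), still 0/0.
After 3 applications of L'Hôpital's rule the quotient is (-cos(v))/(6); substituting v = 0 gives -1/6.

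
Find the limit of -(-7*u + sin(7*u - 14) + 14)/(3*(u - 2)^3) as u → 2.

343/18

Direct substitution gives 0/0.
Apply L'Hôpital: lim (7*cos(7*u - 14) - 7)/(-9*(u - 2)^2), still 0/0.
Apply L'Hôpital: lim (-49*sin(7*u - 14))/(36 - 18*u), still 0/0.
After 3 applications of L'Hôpital's rule the quotient is (-343*cos(7*u - 14))/(-18); substituting u = 2 gives 343/18.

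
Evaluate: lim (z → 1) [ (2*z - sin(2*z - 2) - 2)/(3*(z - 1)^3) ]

4/9

Direct substitution gives 0/0.
Apply L'Hôpital: lim (2 - 2*cos(2*z - 2))/(9*(z - 1)^2), still 0/0.
Apply L'Hôpital: lim (4*sin(2*z - 2))/(18*z - 18), still 0/0.
After 3 applications of L'Hôpital's rule the quotient is (8*cos(2*z - 2))/(18); substituting z = 1 gives 4/9.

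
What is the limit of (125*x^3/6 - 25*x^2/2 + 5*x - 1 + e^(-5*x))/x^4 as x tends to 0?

Direct substitution gives 0/0.
Apply L'Hôpital: lim (125*x^2/2 - 25*x + 5 - 5*e^(-5*x))/(4*x^3), still 0/0.
Apply L'Hôpital: lim (125*x - 25 + 25*e^(-5*x))/(12*x^2), still 0/0.
Apply L'Hôpital: lim (125 - 125*e^(-5*x))/(24*x), still 0/0.
After 4 applications of L'Hôpital's rule the quotient is (625*e^(-5*x))/(24); substituting x = 0 gives 625/24.

625/24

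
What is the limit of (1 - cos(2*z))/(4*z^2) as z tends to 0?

Substitution gives 0/0.
Use (1 − cos u)/u² → 1/2 with u = 2z: the limit is 2²/(2·4) = 1/2.

1/2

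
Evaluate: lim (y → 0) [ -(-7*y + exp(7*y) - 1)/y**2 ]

Direct substitution gives 0/0.
Apply L'Hôpital: lim (7*e^(7*y) - 7)/(-2*y), still 0/0.
After 2 applications of L'Hôpital's rule the quotient is (49*e^(7*y))/(-2); substituting y = 0 gives -49/2.

-49/2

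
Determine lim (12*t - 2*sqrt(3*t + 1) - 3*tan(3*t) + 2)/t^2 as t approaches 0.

9/4

Substitution gives 0/0 (the numerator vanishes to order 2).
Expand each term to order t^2: the coefficient of t^2 in -3·tan(3t) is 0 and in -2·√(1 + 3t) is 9/4.
Lower-order terms cancel with the polynomial part, so the numerator is (9/4)·t^2 + o(t^2), and the limit is (9/4)/(1) = 9/4.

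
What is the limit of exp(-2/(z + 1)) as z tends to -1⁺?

As z → -1⁺, -2/(z + 1) → −∞, so e^(-2/(z + 1)) → 0.

0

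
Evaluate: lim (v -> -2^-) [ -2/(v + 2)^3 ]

As v → -2⁻, (v + 2) → 0⁻, so (v + 2)^3 → 0⁻ and -2/(v + 2)^3 → ∞.

∞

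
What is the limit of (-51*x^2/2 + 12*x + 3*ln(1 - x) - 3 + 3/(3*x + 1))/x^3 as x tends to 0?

Substitution gives 0/0; apply L'Hôpital's rule 3 times.
After differentiating numerator and denominator 3 times the quotient is (-486/(3*x + 1)^4 + 6/(x - 1)^3)/(6); at x = 0 this is -82.

-82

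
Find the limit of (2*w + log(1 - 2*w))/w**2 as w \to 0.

-2

Direct substitution gives 0/0.
Apply L'Hôpital: lim (2 - 2/(1 - 2*w))/(2*w), still 0/0.
After 2 applications of L'Hôpital's rule the quotient is (-4/(1 - 2*w)^2)/(2); substituting w = 0 gives -2.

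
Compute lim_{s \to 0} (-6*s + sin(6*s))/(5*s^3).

Direct substitution gives 0/0.
Apply L'Hôpital: lim (6*cos(6*s) - 6)/(15*s^2), still 0/0.
Apply L'Hôpital: lim (-36*sin(6*s))/(30*s), still 0/0.
After 3 applications of L'Hôpital's rule the quotient is (-216*cos(6*s))/(30); substituting s = 0 gives -36/5.

-36/5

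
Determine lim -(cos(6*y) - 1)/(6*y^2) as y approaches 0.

3

Direct substitution gives 0/0.
Apply L'Hôpital: lim (-6*sin(6*y))/(-12*y), still 0/0.
After 2 applications of L'Hôpital's rule the quotient is (-36*cos(6*y))/(-12); substituting y = 0 gives 3.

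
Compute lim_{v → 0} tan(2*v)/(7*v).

Substitution gives 0/0.
Since tan(u)/u → 1 as u → 0, tan(2v)/(2v) → 1 and the limit is 2/7.

2/7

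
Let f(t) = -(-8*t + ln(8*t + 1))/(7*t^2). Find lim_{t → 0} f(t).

Direct substitution gives 0/0.
Apply L'Hôpital: lim (-8 + 8/(8*t + 1))/(-14*t), still 0/0.
After 2 applications of L'Hôpital's rule the quotient is (-64/(8*t + 1)^2)/(-14); substituting t = 0 gives 32/7.

32/7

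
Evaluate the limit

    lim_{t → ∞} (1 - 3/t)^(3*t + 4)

e^(-9)

Write it as [(1 - 3/t)^t]^(3) · (1 - 3/t)^(4). The bracketed term tends to e^(-3) and the second factor to 1, so the limit is e^(-9).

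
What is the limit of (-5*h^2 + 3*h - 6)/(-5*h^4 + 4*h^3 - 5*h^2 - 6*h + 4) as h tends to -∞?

The denominator has degree 4 and the numerator degree 2. Dividing numerator and denominator by h^4 sends every term to 0 except the leading denominator term, so the limit is 0.

0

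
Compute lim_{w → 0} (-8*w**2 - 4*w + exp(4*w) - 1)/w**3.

32/3

Direct substitution gives 0/0.
Apply L'Hôpital: lim (-16*w + 4*e^(4*w) - 4)/(3*w^2), still 0/0.
Apply L'Hôpital: lim (16*e^(4*w) - 16)/(6*w), still 0/0.
After 3 applications of L'Hôpital's rule the quotient is (64*e^(4*w))/(6); substituting w = 0 gives 32/3.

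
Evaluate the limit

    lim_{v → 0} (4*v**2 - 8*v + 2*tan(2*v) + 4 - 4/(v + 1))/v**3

28/3

Substitution gives 0/0 (the numerator vanishes to order 3).
Expand each term to order v^3: the coefficient of v^3 in -4·1/(1 + v) is 4 and in 2·tan(2v) is 16/3.
Lower-order terms cancel with the polynomial part, so the numerator is (28/3)·v^3 + o(v^3), and the limit is (28/3)/(1) = 28/3.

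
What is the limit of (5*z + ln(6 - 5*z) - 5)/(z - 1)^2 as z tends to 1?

Direct substitution gives 0/0.
Apply L'Hôpital: lim (5 - 5/(6 - 5*z))/(2*z - 2), still 0/0.
After 2 applications of L'Hôpital's rule the quotient is (-25/(6 - 5*z)^2)/(2); substituting z = 1 gives -25/2.

-25/2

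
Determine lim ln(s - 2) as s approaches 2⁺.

-∞

As s → 2⁺, s - 2 → 0⁺ and ln(s - 2) → −∞.
Multiplying by 1 gives -∞.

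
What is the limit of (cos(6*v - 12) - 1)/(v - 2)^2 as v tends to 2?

Direct substitution gives 0/0.
Apply L'Hôpital: lim (-6*sin(6*v - 12))/(2*v - 4), still 0/0.
After 2 applications of L'Hôpital's rule the quotient is (-36*cos(6*v - 12))/(2); substituting v = 2 gives -18.

-18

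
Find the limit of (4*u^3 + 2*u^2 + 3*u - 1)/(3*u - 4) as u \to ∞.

∞

The numerator has higher degree (3 > 1); the quotient behaves like (4/(3))·u^2 for large |u|.
As u → +∞ this diverges to ∞.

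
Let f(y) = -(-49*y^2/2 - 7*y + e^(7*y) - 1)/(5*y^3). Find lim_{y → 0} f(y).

-343/30

Direct substitution gives 0/0.
Apply L'Hôpital: lim (-49*y + 7*e^(7*y) - 7)/(-15*y^2), still 0/0.
Apply L'Hôpital: lim (49*e^(7*y) - 49)/(-30*y), still 0/0.
After 3 applications of L'Hôpital's rule the quotient is (343*e^(7*y))/(-30); substituting y = 0 gives -343/30.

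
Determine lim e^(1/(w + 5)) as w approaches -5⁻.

As w → -5⁻, 1/(w + 5) → −∞, so e^(1/(w + 5)) → 0.

0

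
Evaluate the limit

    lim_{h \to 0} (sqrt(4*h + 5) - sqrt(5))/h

2*√(5)/5

A 0/0 form; rationalise with √(5 + 4h) + √5. This collapses the numerator to 4h, leaving 4/(√(5 + 4h) + √5) → 4/(2√5) = 2*√(5)/5.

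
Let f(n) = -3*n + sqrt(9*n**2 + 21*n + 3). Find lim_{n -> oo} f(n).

This has the form ∞ − ∞. Multiply and divide by the conjugate √(9*n^2 + 21*n + 3) + 3n.
That gives (21n + 3) / (√(9*n^2 + 21*n + 3) + 3n).
Divide numerator and denominator by n: the limit is 21/(2·3) = 7/2.

7/2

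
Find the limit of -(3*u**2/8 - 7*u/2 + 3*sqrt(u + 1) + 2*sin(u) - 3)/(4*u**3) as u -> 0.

Substitution gives 0/0 (the numerator vanishes to order 3).
Expand each term to order u^3: the coefficient of u^3 in 3·√(1 + u) is 3/16 and in 2·sin(u) is -1/3.
Lower-order terms cancel with the polynomial part, so the numerator is (-7/48)·u^3 + o(u^3), and the limit is (-7/48)/(-4) = 7/192.

7/192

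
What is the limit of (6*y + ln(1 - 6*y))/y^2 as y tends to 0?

-18

Direct substitution gives 0/0.
Apply L'Hôpital: lim (6 - 6/(1 - 6*y))/(2*y), still 0/0.
After 2 applications of L'Hôpital's rule the quotient is (-36/(1 - 6*y)^2)/(2); substituting y = 0 gives -18.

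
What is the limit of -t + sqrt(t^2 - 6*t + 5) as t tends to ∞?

This has the form ∞ − ∞. Multiply and divide by the conjugate √(t^2 - 6*t + 5) + t.
That gives (-6t + 5) / (√(t^2 - 6*t + 5) + t).
Divide numerator and denominator by t: the limit is -6/(2·1) = -3.

-3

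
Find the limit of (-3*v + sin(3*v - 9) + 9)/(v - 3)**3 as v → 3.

-9/2

Direct substitution gives 0/0.
Apply L'Hôpital: lim (3*cos(3*v - 9) - 3)/(3*(v - 3)^2), still 0/0.
Apply L'Hôpital: lim (-9*sin(3*v - 9))/(6*v - 18), still 0/0.
After 3 applications of L'Hôpital's rule the quotient is (-27*cos(3*v - 9))/(6); substituting v = 3 gives -9/2.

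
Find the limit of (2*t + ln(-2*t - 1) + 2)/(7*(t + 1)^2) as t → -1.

Direct substitution gives 0/0.
Apply L'Hôpital: lim (2 - 2/(-2*t - 1))/(14*t + 14), still 0/0.
After 2 applications of L'Hôpital's rule the quotient is (-4/(-2*t - 1)^2)/(14); substituting t = -1 gives -2/7.

-2/7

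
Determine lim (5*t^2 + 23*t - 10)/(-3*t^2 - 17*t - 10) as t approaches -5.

Direct substitution gives 0/0, so factor. Both numerator and denominator have (t + 5) as a factor.
After cancelling, the expression reduces to (5*t - 2)/(-3*t - 2).
Substituting t = -5 gives -27/13.

-27/13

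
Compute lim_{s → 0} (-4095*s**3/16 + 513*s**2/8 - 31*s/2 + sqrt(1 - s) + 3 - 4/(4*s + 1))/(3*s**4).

Substitution gives 0/0; apply L'Hôpital's rule 4 times.
After differentiating numerator and denominator 4 times the quotient is (-24576/(4*s + 1)^5 - 15/(16*(1 - s)^(7/2)))/(72); at s = 0 this is -131077/384.

-131077/384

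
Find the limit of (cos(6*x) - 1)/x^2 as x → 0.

Direct substitution gives 0/0.
Apply L'Hôpital: lim (-6*sin(6*x))/(2*x), still 0/0.
After 2 applications of L'Hôpital's rule the quotient is (-36*cos(6*x))/(2); substituting x = 0 gives -18.

-18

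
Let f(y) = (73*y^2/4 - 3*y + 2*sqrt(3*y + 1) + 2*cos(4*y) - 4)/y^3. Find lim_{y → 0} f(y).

27/8

Substitution gives 0/0; apply L'Hôpital's rule 3 times.
After differentiating numerator and denominator 3 times the quotient is (128*sin(4*y) + 81/(4*(3*y + 1)^(5/2)))/(6); at y = 0 this is 27/8.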